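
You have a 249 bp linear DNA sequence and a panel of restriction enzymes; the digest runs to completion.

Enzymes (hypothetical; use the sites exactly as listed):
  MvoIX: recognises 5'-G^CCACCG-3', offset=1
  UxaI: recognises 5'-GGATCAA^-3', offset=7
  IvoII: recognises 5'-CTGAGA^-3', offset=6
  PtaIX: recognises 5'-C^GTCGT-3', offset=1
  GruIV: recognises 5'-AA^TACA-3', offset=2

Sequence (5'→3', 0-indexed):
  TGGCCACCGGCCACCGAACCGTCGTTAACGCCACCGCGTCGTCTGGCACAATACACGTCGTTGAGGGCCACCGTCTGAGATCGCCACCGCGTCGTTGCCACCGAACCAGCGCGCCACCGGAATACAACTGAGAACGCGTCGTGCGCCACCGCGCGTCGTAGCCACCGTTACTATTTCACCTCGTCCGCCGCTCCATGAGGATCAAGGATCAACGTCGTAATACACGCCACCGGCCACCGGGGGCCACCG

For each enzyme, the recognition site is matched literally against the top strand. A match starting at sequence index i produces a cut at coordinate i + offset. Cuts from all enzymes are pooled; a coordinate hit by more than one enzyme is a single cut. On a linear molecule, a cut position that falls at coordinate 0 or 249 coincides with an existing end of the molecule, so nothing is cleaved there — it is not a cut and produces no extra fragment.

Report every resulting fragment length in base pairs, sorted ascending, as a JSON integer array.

[1,3,3,4,5,6,6,7,7,7,7,7,7,7,7,8,9,9,10,10,10,11,11,13,14,16,44]

Site scan:
  MvoIX (GCCACCG, off=1): starts [2, 9, 29, 66, 82, 96, 112, 144, 160, 225, 232, 242] → cuts [3, 10, 30, 67, 83, 97, 113, 145, 161, 226, 233, 243]
  UxaI (GGATCAA, off=7): starts [198, 205] → cuts [205, 212]
  IvoII (CTGAGA, off=6): starts [74, 127] → cuts [80, 133]
  PtaIX (CGTCGT, off=1): starts [19, 36, 55, 89, 136, 153, 212] → cuts [20, 37, 56, 90, 137, 154, 213]
  GruIV (AATACA, off=2): starts [49, 120, 218] → cuts [51, 122, 220]

All cut coordinates (distinct, sorted): [3, 10, 20, 30, 37, 51, 56, 67, 80, 83, 90, 97, 113, 122, 133, 137, 145, 154, 161, 205, 212, 213, 220, 226, 233, 243]

Fragment lengths:
  [0,3): 3 bp
  [3,10): 7 bp
  [10,20): 10 bp
  [20,30): 10 bp
  [30,37): 7 bp
  [37,51): 14 bp
  [51,56): 5 bp
  [56,67): 11 bp
  [67,80): 13 bp
  [80,83): 3 bp
  [83,90): 7 bp
  [90,97): 7 bp
  [97,113): 16 bp
  [113,122): 9 bp
  [122,133): 11 bp
  [133,137): 4 bp
  [137,145): 8 bp
  [145,154): 9 bp
  [154,161): 7 bp
  [161,205): 44 bp
  [205,212): 7 bp
  [212,213): 1 bp
  [213,220): 7 bp
  [220,226): 6 bp
  [226,233): 7 bp
  [233,243): 10 bp
  [243,249): 6 bp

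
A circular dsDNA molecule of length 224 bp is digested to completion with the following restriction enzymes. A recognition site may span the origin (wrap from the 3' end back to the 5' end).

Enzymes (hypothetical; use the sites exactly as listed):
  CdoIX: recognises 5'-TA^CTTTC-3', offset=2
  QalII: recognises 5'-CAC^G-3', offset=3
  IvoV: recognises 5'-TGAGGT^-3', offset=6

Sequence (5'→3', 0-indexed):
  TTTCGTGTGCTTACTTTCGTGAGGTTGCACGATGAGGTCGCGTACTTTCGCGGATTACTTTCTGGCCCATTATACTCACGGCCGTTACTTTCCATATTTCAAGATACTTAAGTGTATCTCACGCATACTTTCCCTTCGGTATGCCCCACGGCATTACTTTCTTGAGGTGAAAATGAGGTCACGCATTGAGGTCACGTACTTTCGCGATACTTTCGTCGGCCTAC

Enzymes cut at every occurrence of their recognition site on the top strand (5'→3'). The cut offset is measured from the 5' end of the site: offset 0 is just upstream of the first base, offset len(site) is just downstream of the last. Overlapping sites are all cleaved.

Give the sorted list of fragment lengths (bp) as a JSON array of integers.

Scan for sites:
  CdoIX (TACTTTC, off=2): starts [11, 42, 55, 85, 125, 154, 196, 207, 221] → cuts [13, 44, 57, 87, 127, 156, 198, 209, 223]
  QalII (CACG, off=3): starts [27, 76, 119, 146, 179, 192] → cuts [30, 79, 122, 149, 182, 195]
  IvoV (TGAGGT, off=6): starts [19, 32, 162, 173, 186] → cuts [25, 38, 168, 179, 192]

All cut coordinates (distinct, sorted): [13, 25, 30, 38, 44, 57, 79, 87, 122, 127, 149, 156, 168, 179, 182, 192, 195, 198, 209, 223]

Fragment lengths:
  13→25: 12 bp
  25→30: 5 bp
  30→38: 8 bp
  38→44: 6 bp
  44→57: 13 bp
  57→79: 22 bp
  79→87: 8 bp
  87→122: 35 bp
  122→127: 5 bp
  127→149: 22 bp
  149→156: 7 bp
  156→168: 12 bp
  168→179: 11 bp
  179→182: 3 bp
  182→192: 10 bp
  192→195: 3 bp
  195→198: 3 bp
  198→209: 11 bp
  209→223: 14 bp
  223→13 (wrap): 224-223+13 = 14 bp

[3,3,3,5,5,6,7,8,8,10,11,11,12,12,13,14,14,22,22,35]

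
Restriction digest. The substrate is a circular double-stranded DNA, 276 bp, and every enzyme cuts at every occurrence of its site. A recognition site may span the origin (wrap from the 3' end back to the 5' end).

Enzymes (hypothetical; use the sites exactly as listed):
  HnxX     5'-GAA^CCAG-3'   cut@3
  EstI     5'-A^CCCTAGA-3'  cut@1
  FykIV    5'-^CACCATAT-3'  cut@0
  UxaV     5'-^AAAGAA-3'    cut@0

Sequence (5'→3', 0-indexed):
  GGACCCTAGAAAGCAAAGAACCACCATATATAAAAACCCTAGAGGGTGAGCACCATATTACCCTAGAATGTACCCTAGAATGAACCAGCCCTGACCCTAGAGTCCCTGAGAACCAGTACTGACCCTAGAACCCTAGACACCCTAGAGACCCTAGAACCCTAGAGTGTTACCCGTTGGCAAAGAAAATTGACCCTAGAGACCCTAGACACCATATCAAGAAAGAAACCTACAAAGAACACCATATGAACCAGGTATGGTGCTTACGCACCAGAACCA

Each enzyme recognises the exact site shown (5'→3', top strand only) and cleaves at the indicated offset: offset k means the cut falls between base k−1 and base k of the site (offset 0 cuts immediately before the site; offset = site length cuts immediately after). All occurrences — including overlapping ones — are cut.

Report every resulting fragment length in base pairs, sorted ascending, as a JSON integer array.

Site scan:
  HnxX (GAACCAG, off=3): starts [81, 109, 244, 270] → cuts [84, 112, 247, 273]
  EstI (ACCCTAGA, off=1): starts [2, 35, 59, 71, 93, 121, 129, 138, 147, 155, 189, 198] → cuts [3, 36, 60, 72, 94, 122, 130, 139, 148, 156, 190, 199]
  FykIV (CACCATAT, off=0): starts [21, 50, 206, 236] → cuts [21, 50, 206, 236]
  UxaV (AAAGAA, off=0): starts [14, 178, 218, 230] → cuts [14, 178, 218, 230]

All cut coordinates (distinct, sorted): [3, 14, 21, 36, 50, 60, 72, 84, 94, 112, 122, 130, 139, 148, 156, 178, 190, 199, 206, 218, 230, 236, 247, 273]

Fragment lengths:
  3→14: 11 bp
  14→21: 7 bp
  21→36: 15 bp
  36→50: 14 bp
  50→60: 10 bp
  60→72: 12 bp
  72→84: 12 bp
  84→94: 10 bp
  94→112: 18 bp
  112→122: 10 bp
  122→130: 8 bp
  130→139: 9 bp
  139→148: 9 bp
  148→156: 8 bp
  156→178: 22 bp
  178→190: 12 bp
  190→199: 9 bp
  199→206: 7 bp
  206→218: 12 bp
  218→230: 12 bp
  230→236: 6 bp
  236→247: 11 bp
  247→273: 26 bp
  273→3 (wrap): 276-273+3 = 6 bp

[6,6,7,7,8,8,9,9,9,10,10,10,11,11,12,12,12,12,12,14,15,18,22,26]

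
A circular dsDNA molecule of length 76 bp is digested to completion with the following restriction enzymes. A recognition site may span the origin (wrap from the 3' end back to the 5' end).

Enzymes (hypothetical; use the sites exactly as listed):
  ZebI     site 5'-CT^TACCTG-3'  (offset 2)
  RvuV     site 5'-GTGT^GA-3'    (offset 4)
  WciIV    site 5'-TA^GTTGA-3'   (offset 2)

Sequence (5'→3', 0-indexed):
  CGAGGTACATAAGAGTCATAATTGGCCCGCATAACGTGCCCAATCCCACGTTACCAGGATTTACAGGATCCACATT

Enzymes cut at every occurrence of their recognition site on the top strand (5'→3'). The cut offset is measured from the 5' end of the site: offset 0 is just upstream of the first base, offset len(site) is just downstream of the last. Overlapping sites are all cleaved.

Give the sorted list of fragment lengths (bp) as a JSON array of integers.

[76]

Site scan:
  ZebI (CTTACCTG, off=2): no sites
  RvuV (GTGTGA, off=4): no sites
  WciIV (TAGTTGA, off=2): no sites

All cut coordinates (distinct, sorted): ∅

Fragments:
  no cuts → one circular fragment of 76 bp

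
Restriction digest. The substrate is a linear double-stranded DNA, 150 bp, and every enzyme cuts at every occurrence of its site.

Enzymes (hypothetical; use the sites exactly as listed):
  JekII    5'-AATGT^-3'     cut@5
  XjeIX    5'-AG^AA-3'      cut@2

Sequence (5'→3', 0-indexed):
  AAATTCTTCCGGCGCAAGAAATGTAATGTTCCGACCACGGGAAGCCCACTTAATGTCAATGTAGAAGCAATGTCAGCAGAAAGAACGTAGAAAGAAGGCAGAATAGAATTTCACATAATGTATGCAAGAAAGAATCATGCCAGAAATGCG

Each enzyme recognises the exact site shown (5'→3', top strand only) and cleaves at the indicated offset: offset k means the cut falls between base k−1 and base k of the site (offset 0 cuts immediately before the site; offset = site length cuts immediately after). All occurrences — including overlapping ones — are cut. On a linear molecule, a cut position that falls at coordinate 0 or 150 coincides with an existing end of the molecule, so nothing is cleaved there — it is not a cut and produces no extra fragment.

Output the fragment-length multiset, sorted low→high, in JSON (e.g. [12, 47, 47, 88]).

[2,4,4,4,5,5,6,6,6,7,7,7,7,9,11,15,18,27]

Site scan:
  JekII (AATGT, off=5): starts [19, 24, 51, 57, 68, 116] → cuts [24, 29, 56, 62, 73, 121]
  XjeIX (AGAA, off=2): starts [16, 62, 77, 81, 88, 92, 99, 104, 126, 130, 141] → cuts [18, 64, 79, 83, 90, 94, 101, 106, 128, 132, 143]

All cut coordinates (distinct, sorted): [18, 24, 29, 56, 62, 64, 73, 79, 83, 90, 94, 101, 106, 121, 128, 132, 143]

Fragments:
  [0,18): 18 bp
  [18,24): 6 bp
  [24,29): 5 bp
  [29,56): 27 bp
  [56,62): 6 bp
  [62,64): 2 bp
  [64,73): 9 bp
  [73,79): 6 bp
  [79,83): 4 bp
  [83,90): 7 bp
  [90,94): 4 bp
  [94,101): 7 bp
  [101,106): 5 bp
  [106,121): 15 bp
  [121,128): 7 bp
  [128,132): 4 bp
  [132,143): 11 bp
  [143,150): 7 bp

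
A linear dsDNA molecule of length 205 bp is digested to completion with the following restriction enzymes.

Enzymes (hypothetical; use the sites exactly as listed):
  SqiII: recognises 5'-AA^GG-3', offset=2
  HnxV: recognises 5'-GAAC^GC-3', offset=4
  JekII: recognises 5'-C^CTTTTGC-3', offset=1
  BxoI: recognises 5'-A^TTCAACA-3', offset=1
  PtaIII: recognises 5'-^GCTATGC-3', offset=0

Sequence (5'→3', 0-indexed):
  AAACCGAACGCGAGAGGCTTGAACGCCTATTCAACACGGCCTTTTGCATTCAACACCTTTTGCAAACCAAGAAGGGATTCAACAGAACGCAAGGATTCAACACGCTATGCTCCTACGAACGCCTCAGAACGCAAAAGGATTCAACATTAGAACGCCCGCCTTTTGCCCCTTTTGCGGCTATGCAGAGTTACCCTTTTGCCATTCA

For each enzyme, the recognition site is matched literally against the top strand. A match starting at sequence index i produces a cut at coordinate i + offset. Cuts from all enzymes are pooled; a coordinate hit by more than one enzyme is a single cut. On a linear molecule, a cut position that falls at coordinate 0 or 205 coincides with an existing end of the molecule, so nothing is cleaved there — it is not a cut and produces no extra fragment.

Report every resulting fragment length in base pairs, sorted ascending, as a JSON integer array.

[3,3,4,4,5,6,6,8,8,8,8,9,9,10,11,11,13,14,15,16,17,17]

Scan for sites:
  SqiII AAGG/2: at [71, 90, 134] ⇒ [73, 92, 136]
  HnxV GAACGC/4: at [5, 20, 84, 116, 126, 149] ⇒ [9, 24, 88, 120, 130, 153]
  JekII CCTTTTGC/1: at [39, 55, 158, 167, 191] ⇒ [40, 56, 159, 168, 192]
  BxoI ATTCAACA/1: at [28, 47, 76, 94, 138] ⇒ [29, 48, 77, 95, 139]
  PtaIII GCTATGC/0: at [103, 176] ⇒ [103, 176]

All cut coordinates (distinct, sorted): [9, 24, 29, 40, 48, 56, 73, 77, 88, 92, 95, 103, 120, 130, 136, 139, 153, 159, 168, 176, 192]

Fragment lengths:
  [0,9): 9 bp
  [9,24): 15 bp
  [24,29): 5 bp
  [29,40): 11 bp
  [40,48): 8 bp
  [48,56): 8 bp
  [56,73): 17 bp
  [73,77): 4 bp
  [77,88): 11 bp
  [88,92): 4 bp
  [92,95): 3 bp
  [95,103): 8 bp
  [103,120): 17 bp
  [120,130): 10 bp
  [130,136): 6 bp
  [136,139): 3 bp
  [139,153): 14 bp
  [153,159): 6 bp
  [159,168): 9 bp
  [168,176): 8 bp
  [176,192): 16 bp
  [192,205): 13 bp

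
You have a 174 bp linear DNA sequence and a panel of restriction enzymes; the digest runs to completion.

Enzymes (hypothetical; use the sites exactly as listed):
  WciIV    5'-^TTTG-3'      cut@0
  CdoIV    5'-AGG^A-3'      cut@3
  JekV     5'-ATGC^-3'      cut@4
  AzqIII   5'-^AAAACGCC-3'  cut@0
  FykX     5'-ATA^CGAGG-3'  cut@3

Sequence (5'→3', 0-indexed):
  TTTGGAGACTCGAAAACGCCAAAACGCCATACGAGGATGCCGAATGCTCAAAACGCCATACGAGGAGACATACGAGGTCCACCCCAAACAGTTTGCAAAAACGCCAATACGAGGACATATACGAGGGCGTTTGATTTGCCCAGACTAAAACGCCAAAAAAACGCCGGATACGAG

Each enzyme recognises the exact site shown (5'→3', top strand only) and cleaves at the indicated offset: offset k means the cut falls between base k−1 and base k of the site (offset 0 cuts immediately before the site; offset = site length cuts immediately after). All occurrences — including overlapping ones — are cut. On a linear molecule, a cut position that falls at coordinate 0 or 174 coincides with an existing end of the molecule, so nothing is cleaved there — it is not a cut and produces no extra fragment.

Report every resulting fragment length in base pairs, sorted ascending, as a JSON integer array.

Per-enzyme occurrences:
  WciIV TTTG/0: at [0, 91, 129, 134] ⇒ [91, 129, 134] (position 0 is a terminus of the linear molecule — no cut)
  CdoIV AGGA/3: at [33, 62, 111] ⇒ [36, 65, 114]
  JekV ATGC/4: at [36, 43] ⇒ [40, 47]
  AzqIII AAAACGCC/0: at [12, 20, 49, 97, 146, 157] ⇒ [12, 20, 49, 97, 146, 157]
  FykX ATACGAGG/3: at [28, 57, 69, 106, 118] ⇒ [31, 60, 72, 109, 121]

Pooled cuts: [12, 20, 31, 36, 40, 47, 49, 60, 65, 72, 91, 97, 109, 114, 121, 129, 134, 146, 157]

Fragments:
  [0,12): 12 bp
  [12,20): 8 bp
  [20,31): 11 bp
  [31,36): 5 bp
  [36,40): 4 bp
  [40,47): 7 bp
  [47,49): 2 bp
  [49,60): 11 bp
  [60,65): 5 bp
  [65,72): 7 bp
  [72,91): 19 bp
  [91,97): 6 bp
  [97,109): 12 bp
  [109,114): 5 bp
  [114,121): 7 bp
  [121,129): 8 bp
  [129,134): 5 bp
  [134,146): 12 bp
  [146,157): 11 bp
  [157,174): 17 bp

[2,4,5,5,5,5,6,7,7,7,8,8,11,11,11,12,12,12,17,19]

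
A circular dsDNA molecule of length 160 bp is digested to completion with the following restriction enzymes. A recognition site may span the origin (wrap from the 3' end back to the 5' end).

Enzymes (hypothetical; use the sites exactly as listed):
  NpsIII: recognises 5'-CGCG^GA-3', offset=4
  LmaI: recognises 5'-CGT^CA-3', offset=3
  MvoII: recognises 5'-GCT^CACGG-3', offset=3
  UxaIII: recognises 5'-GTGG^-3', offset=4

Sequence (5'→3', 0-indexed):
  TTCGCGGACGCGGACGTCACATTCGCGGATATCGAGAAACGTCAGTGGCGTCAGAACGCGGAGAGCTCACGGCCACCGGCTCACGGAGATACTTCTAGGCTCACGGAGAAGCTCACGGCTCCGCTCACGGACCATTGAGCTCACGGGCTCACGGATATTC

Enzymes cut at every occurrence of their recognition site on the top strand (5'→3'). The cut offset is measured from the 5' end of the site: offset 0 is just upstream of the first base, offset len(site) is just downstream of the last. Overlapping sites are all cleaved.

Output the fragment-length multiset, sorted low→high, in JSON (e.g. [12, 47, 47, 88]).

Scan for sites:
  NpsIII CGCGGA/4: at [2, 8, 23, 56] ⇒ [6, 12, 27, 60]
  LmaI CGTCA/3: at [14, 39, 48] ⇒ [17, 42, 51]
  MvoII GCTCACGG/3: at [64, 78, 98, 110, 122, 138, 146] ⇒ [67, 81, 101, 113, 125, 141, 149]
  UxaIII GTGG/4: at [44] ⇒ [48]

Pooled cuts: [6, 12, 17, 27, 42, 48, 51, 60, 67, 81, 101, 113, 125, 141, 149]

Fragments:
  6→12: 6 bp
  12→17: 5 bp
  17→27: 10 bp
  27→42: 15 bp
  42→48: 6 bp
  48→51: 3 bp
  51→60: 9 bp
  60→67: 7 bp
  67→81: 14 bp
  81→101: 20 bp
  101→113: 12 bp
  113→125: 12 bp
  125→141: 16 bp
  141→149: 8 bp
  149→6 (wrap): 160-149+6 = 17 bp

[3,5,6,6,7,8,9,10,12,12,14,15,16,17,20]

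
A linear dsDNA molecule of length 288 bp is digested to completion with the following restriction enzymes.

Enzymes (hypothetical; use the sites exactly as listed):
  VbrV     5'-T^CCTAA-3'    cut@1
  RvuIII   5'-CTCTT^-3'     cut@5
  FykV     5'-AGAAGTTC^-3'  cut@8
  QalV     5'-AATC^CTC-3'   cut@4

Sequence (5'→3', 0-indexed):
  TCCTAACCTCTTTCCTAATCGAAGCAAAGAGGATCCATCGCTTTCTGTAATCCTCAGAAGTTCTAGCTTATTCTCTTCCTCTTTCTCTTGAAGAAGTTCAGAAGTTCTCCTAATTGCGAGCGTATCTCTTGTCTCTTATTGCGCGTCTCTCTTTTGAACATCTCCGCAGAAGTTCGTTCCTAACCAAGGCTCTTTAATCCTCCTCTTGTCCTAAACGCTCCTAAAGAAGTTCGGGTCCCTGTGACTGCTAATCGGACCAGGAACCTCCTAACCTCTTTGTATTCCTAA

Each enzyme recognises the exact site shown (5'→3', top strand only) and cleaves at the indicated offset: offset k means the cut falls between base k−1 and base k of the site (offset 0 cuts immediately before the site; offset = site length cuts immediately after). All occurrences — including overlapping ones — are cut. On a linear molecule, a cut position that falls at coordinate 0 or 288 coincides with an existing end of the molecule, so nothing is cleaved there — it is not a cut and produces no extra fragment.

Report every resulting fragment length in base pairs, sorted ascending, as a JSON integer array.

[1,1,1,2,3,5,5,6,6,6,7,8,8,10,10,11,11,11,13,14,16,16,22,22,34,39]

Site scan:
  VbrV TCCTAA/1: at [0, 12, 107, 177, 208, 218, 265, 282] ⇒ [1, 13, 108, 178, 209, 219, 266, 283]
  RvuIII CTCTT/5: at [7, 72, 78, 84, 125, 132, 148, 189, 202, 272] ⇒ [12, 77, 83, 89, 130, 137, 153, 194, 207, 277]
  FykV AGAAGTTC/8: at [55, 91, 99, 167, 224] ⇒ [63, 99, 107, 175, 232]
  QalV AATCCTC/4: at [48, 195] ⇒ [52, 199]

All cut coordinates (distinct, sorted): [1, 12, 13, 52, 63, 77, 83, 89, 99, 107, 108, 130, 137, 153, 175, 178, 194, 199, 207, 209, 219, 232, 266, 277, 283]

Fragments:
  [0,1): 1 bp
  [1,12): 11 bp
  [12,13): 1 bp
  [13,52): 39 bp
  [52,63): 11 bp
  [63,77): 14 bp
  [77,83): 6 bp
  [83,89): 6 bp
  [89,99): 10 bp
  [99,107): 8 bp
  [107,108): 1 bp
  [108,130): 22 bp
  [130,137): 7 bp
  [137,153): 16 bp
  [153,175): 22 bp
  [175,178): 3 bp
  [178,194): 16 bp
  [194,199): 5 bp
  [199,207): 8 bp
  [207,209): 2 bp
  [209,219): 10 bp
  [219,232): 13 bp
  [232,266): 34 bp
  [266,277): 11 bp
  [277,283): 6 bp
  [283,288): 5 bp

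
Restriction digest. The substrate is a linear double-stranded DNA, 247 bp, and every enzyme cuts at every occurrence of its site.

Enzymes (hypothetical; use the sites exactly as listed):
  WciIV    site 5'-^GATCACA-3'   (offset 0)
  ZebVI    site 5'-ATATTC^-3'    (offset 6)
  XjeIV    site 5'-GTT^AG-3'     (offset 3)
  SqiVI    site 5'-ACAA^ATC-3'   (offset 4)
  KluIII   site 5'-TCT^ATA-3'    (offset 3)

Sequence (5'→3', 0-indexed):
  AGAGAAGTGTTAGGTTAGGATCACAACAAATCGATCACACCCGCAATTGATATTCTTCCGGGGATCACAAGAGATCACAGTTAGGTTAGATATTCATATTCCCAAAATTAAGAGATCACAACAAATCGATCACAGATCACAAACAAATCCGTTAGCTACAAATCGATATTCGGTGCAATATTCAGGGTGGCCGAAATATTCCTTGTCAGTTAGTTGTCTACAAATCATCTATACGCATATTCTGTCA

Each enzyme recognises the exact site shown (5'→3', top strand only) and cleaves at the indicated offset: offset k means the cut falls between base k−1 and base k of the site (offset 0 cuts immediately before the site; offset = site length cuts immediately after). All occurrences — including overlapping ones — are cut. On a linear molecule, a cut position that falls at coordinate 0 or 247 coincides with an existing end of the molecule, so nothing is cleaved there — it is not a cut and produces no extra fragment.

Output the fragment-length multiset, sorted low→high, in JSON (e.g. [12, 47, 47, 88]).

Scan for sites:
  WciIV (GATCACA, off=0): starts [18, 32, 62, 72, 113, 127, 134] → cuts [18, 32, 62, 72, 113, 127, 134]
  ZebVI (ATATTC, off=6): starts [49, 89, 95, 165, 177, 195, 236] → cuts [55, 95, 101, 171, 183, 201, 242]
  XjeIV (GTTAG, off=3): starts [8, 13, 79, 84, 150, 208] → cuts [11, 16, 82, 87, 153, 211]
  SqiVI (ACAAATC, off=4): starts [25, 120, 142, 157, 219] → cuts [29, 124, 146, 161, 223]
  KluIII (TCTATA, off=3): starts [227] → cuts [230]

All cut coordinates (distinct, sorted): [11, 16, 18, 29, 32, 55, 62, 72, 82, 87, 95, 101, 113, 124, 127, 134, 146, 153, 161, 171, 183, 201, 211, 223, 230, 242]

Fragment lengths:
  [0,11): 11 bp
  [11,16): 5 bp
  [16,18): 2 bp
  [18,29): 11 bp
  [29,32): 3 bp
  [32,55): 23 bp
  [55,62): 7 bp
  [62,72): 10 bp
  [72,82): 10 bp
  [82,87): 5 bp
  [87,95): 8 bp
  [95,101): 6 bp
  [101,113): 12 bp
  [113,124): 11 bp
  [124,127): 3 bp
  [127,134): 7 bp
  [134,146): 12 bp
  [146,153): 7 bp
  [153,161): 8 bp
  [161,171): 10 bp
  [171,183): 12 bp
  [183,201): 18 bp
  [201,211): 10 bp
  [211,223): 12 bp
  [223,230): 7 bp
  [230,242): 12 bp
  [242,247): 5 bp

[2,3,3,5,5,5,6,7,7,7,7,8,8,10,10,10,10,11,11,11,12,12,12,12,12,18,23]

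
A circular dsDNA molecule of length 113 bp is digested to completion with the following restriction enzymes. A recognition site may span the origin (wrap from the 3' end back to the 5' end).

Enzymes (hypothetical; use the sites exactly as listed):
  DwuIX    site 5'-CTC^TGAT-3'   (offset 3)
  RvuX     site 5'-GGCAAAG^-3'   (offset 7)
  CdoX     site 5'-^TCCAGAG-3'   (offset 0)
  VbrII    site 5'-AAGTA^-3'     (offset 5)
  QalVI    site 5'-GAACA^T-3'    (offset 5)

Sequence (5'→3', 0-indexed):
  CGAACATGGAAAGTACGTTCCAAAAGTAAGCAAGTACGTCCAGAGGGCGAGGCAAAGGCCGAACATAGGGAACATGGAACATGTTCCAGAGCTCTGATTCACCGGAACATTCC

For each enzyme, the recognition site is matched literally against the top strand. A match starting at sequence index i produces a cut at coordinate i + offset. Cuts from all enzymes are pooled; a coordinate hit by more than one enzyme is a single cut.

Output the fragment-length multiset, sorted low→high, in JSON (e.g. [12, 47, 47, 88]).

Scan for sites:
  DwuIX CTCTGAT/3: at [91] ⇒ [94]
  RvuX GGCAAAG/7: at [50] ⇒ [57]
  CdoX TCCAGAG/0: at [38, 84] ⇒ [38, 84]
  VbrII AAGTA/5: at [10, 23, 31] ⇒ [15, 28, 36]
  QalVI GAACAT/5: at [1, 60, 69, 76, 104] ⇒ [6, 65, 74, 81, 109]

Pooled cuts: [6, 15, 28, 36, 38, 57, 65, 74, 81, 84, 94, 109]

Fragments:
  6→15: 9 bp
  15→28: 13 bp
  28→36: 8 bp
  36→38: 2 bp
  38→57: 19 bp
  57→65: 8 bp
  65→74: 9 bp
  74→81: 7 bp
  81→84: 3 bp
  84→94: 10 bp
  94→109: 15 bp
  109→6 (wrap): 113-109+6 = 10 bp

[2,3,7,8,8,9,9,10,10,13,15,19]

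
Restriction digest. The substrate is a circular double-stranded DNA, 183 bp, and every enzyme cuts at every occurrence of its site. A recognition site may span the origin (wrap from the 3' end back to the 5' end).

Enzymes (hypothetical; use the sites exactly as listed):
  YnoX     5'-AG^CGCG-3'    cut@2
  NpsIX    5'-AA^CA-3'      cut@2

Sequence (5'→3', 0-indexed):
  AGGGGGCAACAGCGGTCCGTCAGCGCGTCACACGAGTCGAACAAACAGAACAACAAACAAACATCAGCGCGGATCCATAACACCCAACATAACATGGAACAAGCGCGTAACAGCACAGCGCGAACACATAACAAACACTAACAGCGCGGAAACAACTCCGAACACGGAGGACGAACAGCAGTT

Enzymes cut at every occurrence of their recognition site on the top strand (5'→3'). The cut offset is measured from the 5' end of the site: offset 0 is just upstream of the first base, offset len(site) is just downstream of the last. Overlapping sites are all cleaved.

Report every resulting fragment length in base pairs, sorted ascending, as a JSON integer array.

[3,3,4,4,4,4,4,5,5,6,6,6,7,7,7,7,8,8,10,13,13,14,17,18]

Scan for sites:
  YnoX (AGCGCG, off=2): starts [21, 65, 101, 116, 142] → cuts [23, 67, 103, 118, 144]
  NpsIX (AACA, off=2): starts [7, 39, 43, 48, 51, 55, 59, 78, 85, 90, 97, 108, 122, 129, 133, 139, 150, 160, 173] → cuts [9, 41, 45, 50, 53, 57, 61, 80, 87, 92, 99, 110, 124, 131, 135, 141, 152, 162, 175]

All cut coordinates (distinct, sorted): [9, 23, 41, 45, 50, 53, 57, 61, 67, 80, 87, 92, 99, 103, 110, 118, 124, 131, 135, 141, 144, 152, 162, 175]

Fragments:
  9→23: 14 bp
  23→41: 18 bp
  41→45: 4 bp
  45→50: 5 bp
  50→53: 3 bp
  53→57: 4 bp
  57→61: 4 bp
  61→67: 6 bp
  67→80: 13 bp
  80→87: 7 bp
  87→92: 5 bp
  92→99: 7 bp
  99→103: 4 bp
  103→110: 7 bp
  110→118: 8 bp
  118→124: 6 bp
  124→131: 7 bp
  131→135: 4 bp
  135→141: 6 bp
  141→144: 3 bp
  144→152: 8 bp
  152→162: 10 bp
  162→175: 13 bp
  175→9 (wrap): 183-175+9 = 17 bp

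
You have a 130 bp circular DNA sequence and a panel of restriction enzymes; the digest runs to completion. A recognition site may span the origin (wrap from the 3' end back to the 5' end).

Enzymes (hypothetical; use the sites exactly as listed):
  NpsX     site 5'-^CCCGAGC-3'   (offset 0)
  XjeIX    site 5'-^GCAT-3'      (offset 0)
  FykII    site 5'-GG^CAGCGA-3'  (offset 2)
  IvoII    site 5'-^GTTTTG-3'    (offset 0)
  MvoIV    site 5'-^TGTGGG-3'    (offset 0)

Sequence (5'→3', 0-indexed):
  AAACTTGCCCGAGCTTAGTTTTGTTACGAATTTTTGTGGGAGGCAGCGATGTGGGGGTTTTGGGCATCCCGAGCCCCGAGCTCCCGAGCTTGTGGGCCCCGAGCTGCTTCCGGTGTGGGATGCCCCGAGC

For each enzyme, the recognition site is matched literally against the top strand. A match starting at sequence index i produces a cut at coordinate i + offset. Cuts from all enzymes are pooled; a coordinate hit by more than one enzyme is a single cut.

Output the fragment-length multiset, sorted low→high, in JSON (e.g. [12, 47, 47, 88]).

Per-enzyme occurrences:
  NpsX (CCCGAGC, off=0): starts [7, 67, 74, 82, 97, 123] → cuts [7, 67, 74, 82, 97, 123]
  XjeIX (GCAT, off=0): starts [63] → cuts [63]
  FykII (GGCAGCGA, off=2): starts [41] → cuts [43]
  IvoII (GTTTTG, off=0): starts [17, 56] → cuts [17, 56]
  MvoIV (TGTGGG, off=0): starts [34, 49, 90, 113] → cuts [34, 49, 90, 113]

All cut coordinates (distinct, sorted): [7, 17, 34, 43, 49, 56, 63, 67, 74, 82, 90, 97, 113, 123]

Fragments:
  7→17: 10 bp
  17→34: 17 bp
  34→43: 9 bp
  43→49: 6 bp
  49→56: 7 bp
  56→63: 7 bp
  63→67: 4 bp
  67→74: 7 bp
  74→82: 8 bp
  82→90: 8 bp
  90→97: 7 bp
  97→113: 16 bp
  113→123: 10 bp
  123→7 (wrap): 130-123+7 = 14 bp

[4,6,7,7,7,7,8,8,9,10,10,14,16,17]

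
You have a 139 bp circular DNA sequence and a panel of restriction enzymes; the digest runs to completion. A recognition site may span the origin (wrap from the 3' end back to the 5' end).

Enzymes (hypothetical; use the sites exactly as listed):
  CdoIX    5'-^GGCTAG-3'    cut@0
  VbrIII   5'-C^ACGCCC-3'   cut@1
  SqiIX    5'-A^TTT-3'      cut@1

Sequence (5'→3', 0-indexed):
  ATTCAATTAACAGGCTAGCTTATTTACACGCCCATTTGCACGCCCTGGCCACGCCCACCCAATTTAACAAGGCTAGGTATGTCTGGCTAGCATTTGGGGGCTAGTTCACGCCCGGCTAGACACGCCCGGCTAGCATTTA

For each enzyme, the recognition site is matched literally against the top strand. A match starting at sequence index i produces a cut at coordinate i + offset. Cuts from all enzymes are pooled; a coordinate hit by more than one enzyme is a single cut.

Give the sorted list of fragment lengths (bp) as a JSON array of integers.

Per-enzyme occurrences:
  CdoIX (GGCTAG, off=0): starts [12, 70, 84, 98, 113, 127] → cuts [12, 70, 84, 98, 113, 127]
  VbrIII (CACGCCC, off=1): starts [26, 38, 49, 106, 120] → cuts [27, 39, 50, 107, 121]
  SqiIX (ATTT, off=1): starts [21, 33, 61, 91, 134] → cuts [22, 34, 62, 92, 135]

All cut coordinates (distinct, sorted): [12, 22, 27, 34, 39, 50, 62, 70, 84, 92, 98, 107, 113, 121, 127, 135]

Fragment lengths:
  12→22: 10 bp
  22→27: 5 bp
  27→34: 7 bp
  34→39: 5 bp
  39→50: 11 bp
  50→62: 12 bp
  62→70: 8 bp
  70→84: 14 bp
  84→92: 8 bp
  92→98: 6 bp
  98→107: 9 bp
  107→113: 6 bp
  113→121: 8 bp
  121→127: 6 bp
  127→135: 8 bp
  135→12 (wrap): 139-135+12 = 16 bp

[5,5,6,6,6,7,8,8,8,8,9,10,11,12,14,16]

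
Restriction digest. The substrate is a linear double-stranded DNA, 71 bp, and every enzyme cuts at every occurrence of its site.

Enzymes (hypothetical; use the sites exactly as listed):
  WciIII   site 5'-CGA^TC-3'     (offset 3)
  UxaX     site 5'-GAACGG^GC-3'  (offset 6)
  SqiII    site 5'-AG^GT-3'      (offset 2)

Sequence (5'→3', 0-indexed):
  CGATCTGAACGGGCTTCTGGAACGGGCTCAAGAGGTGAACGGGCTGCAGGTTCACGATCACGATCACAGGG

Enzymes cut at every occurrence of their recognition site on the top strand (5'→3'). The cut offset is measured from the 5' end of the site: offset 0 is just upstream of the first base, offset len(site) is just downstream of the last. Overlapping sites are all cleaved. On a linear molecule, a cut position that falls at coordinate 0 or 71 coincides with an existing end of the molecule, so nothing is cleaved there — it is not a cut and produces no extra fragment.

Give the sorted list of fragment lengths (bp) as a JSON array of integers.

Site scan:
  WciIII (CGATC, off=3): starts [0, 54, 60] → cuts [3, 57, 63]
  UxaX (GAACGGGC, off=6): starts [6, 19, 36] → cuts [12, 25, 42]
  SqiII (AGGT, off=2): starts [32, 47] → cuts [34, 49]

Pooled cuts: [3, 12, 25, 34, 42, 49, 57, 63]

Fragment lengths:
  [0,3): 3 bp
  [3,12): 9 bp
  [12,25): 13 bp
  [25,34): 9 bp
  [34,42): 8 bp
  [42,49): 7 bp
  [49,57): 8 bp
  [57,63): 6 bp
  [63,71): 8 bp

[3,6,7,8,8,8,9,9,13]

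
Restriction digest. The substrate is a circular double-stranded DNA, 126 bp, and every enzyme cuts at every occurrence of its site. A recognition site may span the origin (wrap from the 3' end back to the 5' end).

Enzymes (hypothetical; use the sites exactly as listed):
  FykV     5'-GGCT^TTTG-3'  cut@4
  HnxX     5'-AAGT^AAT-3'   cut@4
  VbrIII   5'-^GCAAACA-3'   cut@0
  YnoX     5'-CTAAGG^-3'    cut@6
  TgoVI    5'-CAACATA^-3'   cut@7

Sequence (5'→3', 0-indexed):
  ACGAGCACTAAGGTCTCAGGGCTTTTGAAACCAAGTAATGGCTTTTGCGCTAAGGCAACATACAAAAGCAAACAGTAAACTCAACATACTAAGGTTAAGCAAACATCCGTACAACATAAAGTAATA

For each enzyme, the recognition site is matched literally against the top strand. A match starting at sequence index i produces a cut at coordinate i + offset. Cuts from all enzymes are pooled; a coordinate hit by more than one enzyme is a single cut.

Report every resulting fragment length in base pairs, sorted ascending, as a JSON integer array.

Per-enzyme occurrences:
  FykV (GGCTTTTG, off=4): starts [19, 39] → cuts [23, 43]
  HnxX (AAGTAAT, off=4): starts [32, 118] → cuts [36, 122]
  VbrIII (GCAAACA, off=0): starts [67, 98] → cuts [67, 98]
  YnoX (CTAAGG, off=6): starts [7, 49, 88] → cuts [13, 55, 94]
  TgoVI (CAACATA, off=7): starts [55, 81, 111] → cuts [62, 88, 118]

Pooled cuts: [13, 23, 36, 43, 55, 62, 67, 88, 94, 98, 118, 122]

Fragments:
  13→23: 10 bp
  23→36: 13 bp
  36→43: 7 bp
  43→55: 12 bp
  55→62: 7 bp
  62→67: 5 bp
  67→88: 21 bp
  88→94: 6 bp
  94→98: 4 bp
  98→118: 20 bp
  118→122: 4 bp
  122→13 (wrap): 126-122+13 = 17 bp

[4,4,5,6,7,7,10,12,13,17,20,21]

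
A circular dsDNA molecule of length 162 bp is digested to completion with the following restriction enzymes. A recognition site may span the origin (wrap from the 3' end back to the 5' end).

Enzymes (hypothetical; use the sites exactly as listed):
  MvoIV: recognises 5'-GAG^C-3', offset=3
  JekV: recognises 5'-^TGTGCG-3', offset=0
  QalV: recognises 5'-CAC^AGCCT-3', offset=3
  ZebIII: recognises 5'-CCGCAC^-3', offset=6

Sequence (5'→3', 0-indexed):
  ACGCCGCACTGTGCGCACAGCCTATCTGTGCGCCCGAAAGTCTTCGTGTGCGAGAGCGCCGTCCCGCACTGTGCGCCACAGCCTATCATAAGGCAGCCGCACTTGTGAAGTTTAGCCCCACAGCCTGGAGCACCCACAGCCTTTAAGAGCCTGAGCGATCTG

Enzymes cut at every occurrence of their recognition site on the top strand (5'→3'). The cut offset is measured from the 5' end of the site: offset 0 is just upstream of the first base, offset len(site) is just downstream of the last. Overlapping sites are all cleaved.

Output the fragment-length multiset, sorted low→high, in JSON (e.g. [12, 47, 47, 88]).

Per-enzyme occurrences:
  MvoIV (GAGC, off=3): starts [53, 127, 146, 152] → cuts [56, 130, 149, 155]
  JekV (TGTGCG, off=0): starts [9, 26, 46, 69] → cuts [9, 26, 46, 69]
  QalV (CACAGCCT, off=3): starts [15, 76, 118, 134] → cuts [18, 79, 121, 137]
  ZebIII (CCGCAC, off=6): starts [3, 63, 96] → cuts [9, 69, 102]

All cut coordinates (distinct, sorted): [9, 18, 26, 46, 56, 69, 79, 102, 121, 130, 137, 149, 155]

Fragment lengths:
  9→18: 9 bp
  18→26: 8 bp
  26→46: 20 bp
  46→56: 10 bp
  56→69: 13 bp
  69→79: 10 bp
  79→102: 23 bp
  102→121: 19 bp
  121→130: 9 bp
  130→137: 7 bp
  137→149: 12 bp
  149→155: 6 bp
  155→9 (wrap): 162-155+9 = 16 bp

[6,7,8,9,9,10,10,12,13,16,19,20,23]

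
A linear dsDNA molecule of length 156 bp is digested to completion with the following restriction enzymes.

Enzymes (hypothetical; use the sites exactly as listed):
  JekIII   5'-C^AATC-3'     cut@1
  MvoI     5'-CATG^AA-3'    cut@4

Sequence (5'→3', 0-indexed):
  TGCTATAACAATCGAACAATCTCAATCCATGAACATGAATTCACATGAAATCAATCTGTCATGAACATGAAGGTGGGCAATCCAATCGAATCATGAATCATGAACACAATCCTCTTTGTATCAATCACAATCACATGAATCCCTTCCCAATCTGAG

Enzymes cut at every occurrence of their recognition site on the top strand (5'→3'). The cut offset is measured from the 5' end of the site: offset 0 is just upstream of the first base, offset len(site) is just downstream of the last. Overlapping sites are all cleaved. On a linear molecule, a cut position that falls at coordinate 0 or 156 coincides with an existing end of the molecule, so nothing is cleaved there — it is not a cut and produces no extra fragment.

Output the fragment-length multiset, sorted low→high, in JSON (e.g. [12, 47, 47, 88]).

Per-enzyme occurrences:
  JekIII CAATC/1: at [8, 16, 22, 51, 77, 82, 106, 121, 127, 147] ⇒ [9, 17, 23, 52, 78, 83, 107, 122, 128, 148]
  MvoI CATGAA/4: at [27, 33, 43, 59, 65, 91, 98, 133] ⇒ [31, 37, 47, 63, 69, 95, 102, 137]

All cut coordinates (distinct, sorted): [9, 17, 23, 31, 37, 47, 52, 63, 69, 78, 83, 95, 102, 107, 122, 128, 137, 148]

Fragments:
  [0,9): 9 bp
  [9,17): 8 bp
  [17,23): 6 bp
  [23,31): 8 bp
  [31,37): 6 bp
  [37,47): 10 bp
  [47,52): 5 bp
  [52,63): 11 bp
  [63,69): 6 bp
  [69,78): 9 bp
  [78,83): 5 bp
  [83,95): 12 bp
  [95,102): 7 bp
  [102,107): 5 bp
  [107,122): 15 bp
  [122,128): 6 bp
  [128,137): 9 bp
  [137,148): 11 bp
  [148,156): 8 bp

[5,5,5,6,6,6,6,7,8,8,8,9,9,9,10,11,11,12,15]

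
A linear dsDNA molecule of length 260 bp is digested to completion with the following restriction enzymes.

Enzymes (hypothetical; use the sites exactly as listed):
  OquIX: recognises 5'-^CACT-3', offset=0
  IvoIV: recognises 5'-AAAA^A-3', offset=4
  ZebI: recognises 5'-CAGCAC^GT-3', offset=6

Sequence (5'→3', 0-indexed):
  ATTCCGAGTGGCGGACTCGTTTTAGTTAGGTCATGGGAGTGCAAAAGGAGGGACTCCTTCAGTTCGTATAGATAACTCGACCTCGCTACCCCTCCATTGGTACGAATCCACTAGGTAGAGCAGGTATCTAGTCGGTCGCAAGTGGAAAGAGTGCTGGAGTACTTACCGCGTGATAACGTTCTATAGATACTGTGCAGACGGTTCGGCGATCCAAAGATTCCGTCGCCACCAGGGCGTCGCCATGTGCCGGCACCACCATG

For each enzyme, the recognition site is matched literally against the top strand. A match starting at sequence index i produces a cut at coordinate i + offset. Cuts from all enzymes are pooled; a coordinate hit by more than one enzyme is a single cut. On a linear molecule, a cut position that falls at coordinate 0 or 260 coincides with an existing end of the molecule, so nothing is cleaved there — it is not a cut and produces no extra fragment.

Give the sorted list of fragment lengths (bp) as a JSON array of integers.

Site scan:
  OquIX (CACT, off=0): starts [108] → cuts [108]
  IvoIV (AAAAA, off=4): no sites
  ZebI (CAGCACGT, off=6): no sites

Pooled cuts: [108]

Fragments:
  [0,108): 108 bp
  [108,260): 152 bp

[108,152]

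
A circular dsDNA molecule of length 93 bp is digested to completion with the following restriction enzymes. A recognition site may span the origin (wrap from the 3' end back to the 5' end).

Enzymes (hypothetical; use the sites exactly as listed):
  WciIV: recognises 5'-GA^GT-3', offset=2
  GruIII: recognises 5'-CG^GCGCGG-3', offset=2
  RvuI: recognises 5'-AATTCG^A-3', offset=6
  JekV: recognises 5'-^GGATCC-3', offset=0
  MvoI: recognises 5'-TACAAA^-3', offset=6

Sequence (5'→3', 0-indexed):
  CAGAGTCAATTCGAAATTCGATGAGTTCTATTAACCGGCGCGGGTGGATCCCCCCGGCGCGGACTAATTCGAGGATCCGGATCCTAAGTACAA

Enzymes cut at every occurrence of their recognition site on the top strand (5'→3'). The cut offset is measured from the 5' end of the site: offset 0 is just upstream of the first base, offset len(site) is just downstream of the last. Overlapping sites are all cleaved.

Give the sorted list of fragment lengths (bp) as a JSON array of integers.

[1,4,6,7,8,9,11,13,15,19]

Scan for sites:
  WciIV (GAGT, off=2): starts [2, 22] → cuts [4, 24]
  GruIII (CGGCGCGG, off=2): starts [35, 54] → cuts [37, 56]
  RvuI (AATTCGA, off=6): starts [7, 14, 65] → cuts [13, 20, 71]
  JekV (GGATCC, off=0): starts [45, 72, 78] → cuts [45, 72, 78]
  MvoI (TACAAA, off=6): no sites

All cut coordinates (distinct, sorted): [4, 13, 20, 24, 37, 45, 56, 71, 72, 78]

Fragments:
  4→13: 9 bp
  13→20: 7 bp
  20→24: 4 bp
  24→37: 13 bp
  37→45: 8 bp
  45→56: 11 bp
  56→71: 15 bp
  71→72: 1 bp
  72→78: 6 bp
  78→4 (wrap): 93-78+4 = 19 bp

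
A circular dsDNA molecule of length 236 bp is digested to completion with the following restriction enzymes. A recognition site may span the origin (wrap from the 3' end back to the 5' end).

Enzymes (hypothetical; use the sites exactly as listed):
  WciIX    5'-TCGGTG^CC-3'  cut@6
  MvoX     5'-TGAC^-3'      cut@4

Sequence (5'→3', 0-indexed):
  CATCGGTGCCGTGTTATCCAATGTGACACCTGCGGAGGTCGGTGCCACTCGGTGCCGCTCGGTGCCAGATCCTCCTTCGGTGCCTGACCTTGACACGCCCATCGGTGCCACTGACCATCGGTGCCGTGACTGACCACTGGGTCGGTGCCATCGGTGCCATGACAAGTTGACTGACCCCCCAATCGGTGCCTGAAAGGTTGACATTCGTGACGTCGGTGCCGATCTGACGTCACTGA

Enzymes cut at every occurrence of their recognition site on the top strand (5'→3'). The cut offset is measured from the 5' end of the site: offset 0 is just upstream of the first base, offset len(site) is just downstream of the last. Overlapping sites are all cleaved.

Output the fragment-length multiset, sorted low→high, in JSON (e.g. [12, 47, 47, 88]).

Per-enzyme occurrences:
  WciIX (TCGGTGCC, off=6): starts [2, 38, 48, 58, 76, 101, 117, 141, 150, 182, 212] → cuts [8, 44, 54, 64, 82, 107, 123, 147, 156, 188, 218]
  MvoX (TGAC, off=4): starts [23, 84, 90, 111, 126, 130, 159, 167, 171, 198, 207, 224, 233] → cuts [1, 27, 88, 94, 115, 130, 134, 163, 171, 175, 202, 211, 228]

All cut coordinates (distinct, sorted): [1, 8, 27, 44, 54, 64, 82, 88, 94, 107, 115, 123, 130, 134, 147, 156, 163, 171, 175, 188, 202, 211, 218, 228]

Fragment lengths:
  1→8: 7 bp
  8→27: 19 bp
  27→44: 17 bp
  44→54: 10 bp
  54→64: 10 bp
  64→82: 18 bp
  82→88: 6 bp
  88→94: 6 bp
  94→107: 13 bp
  107→115: 8 bp
  115→123: 8 bp
  123→130: 7 bp
  130→134: 4 bp
  134→147: 13 bp
  147→156: 9 bp
  156→163: 7 bp
  163→171: 8 bp
  171→175: 4 bp
  175→188: 13 bp
  188→202: 14 bp
  202→211: 9 bp
  211→218: 7 bp
  218→228: 10 bp
  228→1 (wrap): 236-228+1 = 9 bp

[4,4,6,6,7,7,7,7,8,8,8,9,9,9,10,10,10,13,13,13,14,17,18,19]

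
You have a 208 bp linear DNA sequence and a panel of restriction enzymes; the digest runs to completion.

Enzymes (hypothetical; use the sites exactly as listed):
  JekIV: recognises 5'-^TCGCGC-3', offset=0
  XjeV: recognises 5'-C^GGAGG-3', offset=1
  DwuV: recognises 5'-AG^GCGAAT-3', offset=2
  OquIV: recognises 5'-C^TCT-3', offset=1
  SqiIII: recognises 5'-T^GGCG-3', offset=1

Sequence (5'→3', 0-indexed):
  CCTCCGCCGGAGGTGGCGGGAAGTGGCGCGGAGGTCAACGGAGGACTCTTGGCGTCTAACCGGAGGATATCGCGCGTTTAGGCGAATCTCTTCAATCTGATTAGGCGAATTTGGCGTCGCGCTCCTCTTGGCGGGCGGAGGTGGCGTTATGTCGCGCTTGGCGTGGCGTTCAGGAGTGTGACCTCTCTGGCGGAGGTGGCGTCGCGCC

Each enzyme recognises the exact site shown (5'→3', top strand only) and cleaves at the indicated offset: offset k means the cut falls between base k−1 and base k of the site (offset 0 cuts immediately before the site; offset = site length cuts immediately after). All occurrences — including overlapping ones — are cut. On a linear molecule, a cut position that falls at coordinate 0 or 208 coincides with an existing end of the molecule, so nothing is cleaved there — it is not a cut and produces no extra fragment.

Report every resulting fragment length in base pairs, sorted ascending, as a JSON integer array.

Per-enzyme occurrences:
  JekIV TCGCGC/0: at [69, 116, 151, 201] ⇒ [69, 116, 151, 201]
  XjeV CGGAGG/1: at [7, 28, 38, 60, 135, 190] ⇒ [8, 29, 39, 61, 136, 191]
  DwuV AGGCGAAT/2: at [79, 102] ⇒ [81, 104]
  OquIV CTCT/1: at [45, 87, 124, 182, 184] ⇒ [46, 88, 125, 183, 185]
  SqiIII TGGCG/1: at [13, 23, 49, 111, 128, 141, 158, 163, 187, 196] ⇒ [14, 24, 50, 112, 129, 142, 159, 164, 188, 197]

All cut coordinates (distinct, sorted): [8, 14, 24, 29, 39, 46, 50, 61, 69, 81, 88, 104, 112, 116, 125, 129, 136, 142, 151, 159, 164, 183, 185, 188, 191, 197, 201]

Fragments:
  [0,8): 8 bp
  [8,14): 6 bp
  [14,24): 10 bp
  [24,29): 5 bp
  [29,39): 10 bp
  [39,46): 7 bp
  [46,50): 4 bp
  [50,61): 11 bp
  [61,69): 8 bp
  [69,81): 12 bp
  [81,88): 7 bp
  [88,104): 16 bp
  [104,112): 8 bp
  [112,116): 4 bp
  [116,125): 9 bp
  [125,129): 4 bp
  [129,136): 7 bp
  [136,142): 6 bp
  [142,151): 9 bp
  [151,159): 8 bp
  [159,164): 5 bp
  [164,183): 19 bp
  [183,185): 2 bp
  [185,188): 3 bp
  [188,191): 3 bp
  [191,197): 6 bp
  [197,201): 4 bp
  [201,208): 7 bp

[2,3,3,4,4,4,4,5,5,6,6,6,7,7,7,7,8,8,8,8,9,9,10,10,11,12,16,19]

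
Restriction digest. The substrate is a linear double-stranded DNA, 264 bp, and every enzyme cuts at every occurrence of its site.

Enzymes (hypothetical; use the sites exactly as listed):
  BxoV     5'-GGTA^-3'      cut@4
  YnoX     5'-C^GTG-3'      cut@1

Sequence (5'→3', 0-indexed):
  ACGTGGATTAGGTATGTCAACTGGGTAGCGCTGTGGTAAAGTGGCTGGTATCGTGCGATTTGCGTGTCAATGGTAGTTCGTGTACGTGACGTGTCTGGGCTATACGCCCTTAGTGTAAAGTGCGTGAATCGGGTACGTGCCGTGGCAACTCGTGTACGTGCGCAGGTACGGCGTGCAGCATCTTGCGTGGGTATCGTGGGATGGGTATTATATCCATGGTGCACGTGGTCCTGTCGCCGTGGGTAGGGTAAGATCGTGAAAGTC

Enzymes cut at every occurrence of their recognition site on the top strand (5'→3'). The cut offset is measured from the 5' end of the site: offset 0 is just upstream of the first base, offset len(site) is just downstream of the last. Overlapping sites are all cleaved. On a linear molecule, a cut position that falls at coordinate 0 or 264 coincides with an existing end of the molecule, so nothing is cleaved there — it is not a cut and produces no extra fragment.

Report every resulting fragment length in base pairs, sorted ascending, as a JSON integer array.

Scan for sites:
  BxoV (GGTA, off=4): starts [10, 23, 34, 46, 71, 131, 164, 189, 203, 241, 246] → cuts [14, 27, 38, 50, 75, 135, 168, 193, 207, 245, 250]
  YnoX (CGTG, off=1): starts [1, 51, 62, 78, 84, 89, 122, 135, 140, 150, 156, 171, 185, 194, 223, 237, 254] → cuts [2, 52, 63, 79, 85, 90, 123, 136, 141, 151, 157, 172, 186, 195, 224, 238, 255]

Pooled cuts: [2, 14, 27, 38, 50, 52, 63, 75, 79, 85, 90, 123, 135, 136, 141, 151, 157, 168, 172, 186, 193, 195, 207, 224, 238, 245, 250, 255]

Fragment lengths:
  [0,2): 2 bp
  [2,14): 12 bp
  [14,27): 13 bp
  [27,38): 11 bp
  [38,50): 12 bp
  [50,52): 2 bp
  [52,63): 11 bp
  [63,75): 12 bp
  [75,79): 4 bp
  [79,85): 6 bp
  [85,90): 5 bp
  [90,123): 33 bp
  [123,135): 12 bp
  [135,136): 1 bp
  [136,141): 5 bp
  [141,151): 10 bp
  [151,157): 6 bp
  [157,168): 11 bp
  [168,172): 4 bp
  [172,186): 14 bp
  [186,193): 7 bp
  [193,195): 2 bp
  [195,207): 12 bp
  [207,224): 17 bp
  [224,238): 14 bp
  [238,245): 7 bp
  [245,250): 5 bp
  [250,255): 5 bp
  [255,264): 9 bp

[1,2,2,2,4,4,5,5,5,5,6,6,7,7,9,10,11,11,11,12,12,12,12,12,13,14,14,17,33]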